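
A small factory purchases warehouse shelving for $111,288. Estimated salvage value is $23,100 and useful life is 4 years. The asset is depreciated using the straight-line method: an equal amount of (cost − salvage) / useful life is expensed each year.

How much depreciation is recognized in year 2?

$22,047

Depreciable base = $111,288 − $23,100 = $88,188.
Annual expense = $88,188 / 4 = $22,047.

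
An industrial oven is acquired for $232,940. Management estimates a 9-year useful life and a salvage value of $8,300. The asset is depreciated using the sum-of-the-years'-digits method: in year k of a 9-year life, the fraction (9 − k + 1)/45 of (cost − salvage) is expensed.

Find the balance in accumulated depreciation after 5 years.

Depreciable base = $232,940 − $8,300 = $224,640.
Sum of the years' digits = 9+8+7+6+5+4+3+2+1 = 45.
Year 1: $224,640 × 9/45 = $44,928. Book value $188,012.
Year 2: $224,640 × 8/45 = $39,936. Book value $148,076.
Year 3: $224,640 × 7/45 = $34,944. Book value $113,132.
Year 4: $224,640 × 6/45 = $29,952. Book value $83,180.
Year 5: $224,640 × 5/45 = $24,960. Book value $58,220.
Accumulated through year 5 = $232,940 − $58,220 = $174,720.

$174,720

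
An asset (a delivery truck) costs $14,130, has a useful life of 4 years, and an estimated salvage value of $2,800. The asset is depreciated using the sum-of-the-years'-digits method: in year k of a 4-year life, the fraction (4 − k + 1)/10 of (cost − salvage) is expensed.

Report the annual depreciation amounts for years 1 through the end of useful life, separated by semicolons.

Depreciable base = $14,130 − $2,800 = $11,330.
Sum of the years' digits = 4+3+2+1 = 10.
Year 1: $11,330 × 4/10 = $4,532. Book value $9,598.
Year 2: $11,330 × 3/10 = $3,399. Book value $6,199.
Year 3: $11,330 × 2/10 = $2,266. Book value $3,933.
Year 4: $11,330 × 1/10 = $1,133. Book value $2,800.

$4,532; $3,399; $2,266; $1,133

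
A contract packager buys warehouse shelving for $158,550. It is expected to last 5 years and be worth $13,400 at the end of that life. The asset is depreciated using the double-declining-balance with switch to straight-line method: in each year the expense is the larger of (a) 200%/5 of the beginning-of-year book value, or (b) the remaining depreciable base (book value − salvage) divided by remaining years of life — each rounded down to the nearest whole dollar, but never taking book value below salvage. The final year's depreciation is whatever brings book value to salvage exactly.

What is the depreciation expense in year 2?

$38,052

Depreciable base = $158,550 − $13,400 = $145,150.
Year 1: DB = ⌊$158,550 × 200%/5⌋ = $63,420; SL = ⌊$145,150/5⌋ = $29,030 → take DB $63,420. Book value $95,130.
Year 2: DB = ⌊$95,130 × 200%/5⌋ = $38,052; SL = ⌊$81,730/4⌋ = $20,432 → take DB $38,052. Book value $57,078.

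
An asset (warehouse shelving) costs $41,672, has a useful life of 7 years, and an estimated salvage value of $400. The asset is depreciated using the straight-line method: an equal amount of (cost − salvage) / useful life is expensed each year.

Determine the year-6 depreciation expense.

$5,896

Depreciable base = $41,672 − $400 = $41,272.
Annual expense = $41,272 / 7 = $5,896.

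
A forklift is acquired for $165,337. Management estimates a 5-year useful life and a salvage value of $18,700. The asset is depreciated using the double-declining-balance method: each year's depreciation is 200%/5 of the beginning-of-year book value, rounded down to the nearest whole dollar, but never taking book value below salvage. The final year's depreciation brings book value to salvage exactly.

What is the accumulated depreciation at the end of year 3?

$129,623

Depreciable base = $165,337 − $18,700 = $146,637.
Year 1: ⌊$165,337 × 200%/5⌋ = $66,134. Book value $99,203.
Year 2: ⌊$99,203 × 200%/5⌋ = $39,681. Book value $59,522.
Year 3: ⌊$59,522 × 200%/5⌋ = $23,808. Book value $35,714.
Accumulated through year 3 = $165,337 − $35,714 = $129,623.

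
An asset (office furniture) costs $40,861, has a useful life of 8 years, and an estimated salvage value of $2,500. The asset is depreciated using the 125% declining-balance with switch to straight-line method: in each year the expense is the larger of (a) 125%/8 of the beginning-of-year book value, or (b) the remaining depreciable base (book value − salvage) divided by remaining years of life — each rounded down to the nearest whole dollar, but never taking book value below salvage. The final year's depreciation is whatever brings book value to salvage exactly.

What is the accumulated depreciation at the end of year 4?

$20,725

Depreciable base = $40,861 − $2,500 = $38,361.
Year 1: DB = ⌊$40,861 × 125%/8⌋ = $6,384; SL = ⌊$38,361/8⌋ = $4,795 → take DB $6,384. Book value $34,477.
Year 2: DB = ⌊$34,477 × 125%/8⌋ = $5,387; SL = ⌊$31,977/7⌋ = $4,568 → take DB $5,387. Book value $29,090.
Year 3: DB = ⌊$29,090 × 125%/8⌋ = $4,545; SL = ⌊$26,590/6⌋ = $4,431 → take DB $4,545. Book value $24,545.
Year 4: DB = ⌊$24,545 × 125%/8⌋ = $3,835; SL = ⌊$22,045/5⌋ = $4,409 → take SL $4,409. Book value $20,136.
Accumulated through year 4 = $40,861 − $20,136 = $20,725.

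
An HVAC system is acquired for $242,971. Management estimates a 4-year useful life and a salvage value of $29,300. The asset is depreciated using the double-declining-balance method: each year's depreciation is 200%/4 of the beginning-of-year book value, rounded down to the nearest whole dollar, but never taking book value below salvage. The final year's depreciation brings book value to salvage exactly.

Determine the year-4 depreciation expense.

Depreciable base = $242,971 − $29,300 = $213,671.
Year 1: ⌊$242,971 × 200%/4⌋ = $121,485. Book value $121,486.
Year 2: ⌊$121,486 × 200%/4⌋ = $60,743. Book value $60,743.
Year 3: ⌊$60,743 × 200%/4⌋ = $30,371. Book value $30,372.
Year 4 (final): $30,372 − $29,300 = $1,072. Book value $29,300.

$1,072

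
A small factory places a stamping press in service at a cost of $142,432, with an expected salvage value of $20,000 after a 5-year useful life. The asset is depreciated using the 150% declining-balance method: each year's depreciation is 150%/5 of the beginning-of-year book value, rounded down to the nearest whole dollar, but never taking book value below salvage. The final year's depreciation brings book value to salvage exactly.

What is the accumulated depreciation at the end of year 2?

$72,639

Depreciable base = $142,432 − $20,000 = $122,432.
Year 1: ⌊$142,432 × 150%/5⌋ = $42,729. Book value $99,703.
Year 2: ⌊$99,703 × 150%/5⌋ = $29,910. Book value $69,793.
Accumulated through year 2 = $142,432 − $69,793 = $72,639.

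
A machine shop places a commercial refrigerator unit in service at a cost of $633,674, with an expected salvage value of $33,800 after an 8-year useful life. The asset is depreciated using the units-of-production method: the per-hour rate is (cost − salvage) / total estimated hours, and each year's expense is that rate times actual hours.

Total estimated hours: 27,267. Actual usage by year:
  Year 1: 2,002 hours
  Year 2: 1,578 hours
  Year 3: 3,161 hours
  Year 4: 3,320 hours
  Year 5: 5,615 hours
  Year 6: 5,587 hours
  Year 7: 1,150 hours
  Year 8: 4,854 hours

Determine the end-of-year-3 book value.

$485,372

Depreciable base = $633,674 − $33,800 = $599,874.
Rate = $599,874 / 27,267 hours = $22 per hour.
Year 1: 2,002 × $22 = $44,044. Book value $589,630.
Year 2: 1,578 × $22 = $34,716. Book value $554,914.
Year 3: 3,161 × $22 = $69,542. Book value $485,372.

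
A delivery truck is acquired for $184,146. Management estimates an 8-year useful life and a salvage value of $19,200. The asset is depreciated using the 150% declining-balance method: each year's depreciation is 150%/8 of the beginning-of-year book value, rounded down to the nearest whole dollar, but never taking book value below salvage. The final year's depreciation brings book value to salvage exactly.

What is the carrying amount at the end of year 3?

$98,773

Depreciable base = $184,146 − $19,200 = $164,946.
Year 1: ⌊$184,146 × 150%/8⌋ = $34,527. Book value $149,619.
Year 2: ⌊$149,619 × 150%/8⌋ = $28,053. Book value $121,566.
Year 3: ⌊$121,566 × 150%/8⌋ = $22,793. Book value $98,773.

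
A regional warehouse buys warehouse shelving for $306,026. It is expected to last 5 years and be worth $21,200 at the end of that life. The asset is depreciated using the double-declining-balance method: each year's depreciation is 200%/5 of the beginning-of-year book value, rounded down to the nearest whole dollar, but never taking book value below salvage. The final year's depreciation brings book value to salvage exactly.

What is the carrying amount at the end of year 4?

Depreciable base = $306,026 − $21,200 = $284,826.
Year 1: ⌊$306,026 × 200%/5⌋ = $122,410. Book value $183,616.
Year 2: ⌊$183,616 × 200%/5⌋ = $73,446. Book value $110,170.
Year 3: ⌊$110,170 × 200%/5⌋ = $44,068. Book value $66,102.
Year 4: ⌊$66,102 × 200%/5⌋ = $26,440. Book value $39,662.

$39,662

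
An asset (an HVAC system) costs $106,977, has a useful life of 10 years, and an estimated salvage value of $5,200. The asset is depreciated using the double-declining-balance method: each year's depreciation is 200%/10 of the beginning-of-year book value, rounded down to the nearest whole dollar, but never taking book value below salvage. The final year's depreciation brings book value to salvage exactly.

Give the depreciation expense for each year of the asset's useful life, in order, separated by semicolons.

Depreciable base = $106,977 − $5,200 = $101,777.
Year 1: ⌊$106,977 × 200%/10⌋ = $21,395. Book value $85,582.
Year 2: ⌊$85,582 × 200%/10⌋ = $17,116. Book value $68,466.
Year 3: ⌊$68,466 × 200%/10⌋ = $13,693. Book value $54,773.
Year 4: ⌊$54,773 × 200%/10⌋ = $10,954. Book value $43,819.
Year 5: ⌊$43,819 × 200%/10⌋ = $8,763. Book value $35,056.
Year 6: ⌊$35,056 × 200%/10⌋ = $7,011. Book value $28,045.
Year 7: ⌊$28,045 × 200%/10⌋ = $5,609. Book value $22,436.
Year 8: ⌊$22,436 × 200%/10⌋ = $4,487. Book value $17,949.
Year 9: ⌊$17,949 × 200%/10⌋ = $3,589. Book value $14,360.
Year 10 (final): $14,360 − $5,200 = $9,160. Book value $5,200.

$21,395; $17,116; $13,693; $10,954; $8,763; $7,011; $5,609; $4,487; $3,589; $9,160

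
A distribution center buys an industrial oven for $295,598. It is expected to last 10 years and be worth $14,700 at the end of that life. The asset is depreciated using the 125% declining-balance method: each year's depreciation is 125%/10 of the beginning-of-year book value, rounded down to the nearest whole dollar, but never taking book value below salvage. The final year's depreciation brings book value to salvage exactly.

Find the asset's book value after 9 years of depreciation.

Depreciable base = $295,598 − $14,700 = $280,898.
Year 1: ⌊$295,598 × 125%/10⌋ = $36,949. Book value $258,649.
Year 2: ⌊$258,649 × 125%/10⌋ = $32,331. Book value $226,318.
Year 3: ⌊$226,318 × 125%/10⌋ = $28,289. Book value $198,029.
Year 4: ⌊$198,029 × 125%/10⌋ = $24,753. Book value $173,276.
Year 5: ⌊$173,276 × 125%/10⌋ = $21,659. Book value $151,617.
Year 6: ⌊$151,617 × 125%/10⌋ = $18,952. Book value $132,665.
Year 7: ⌊$132,665 × 125%/10⌋ = $16,583. Book value $116,082.
Year 8: ⌊$116,082 × 125%/10⌋ = $14,510. Book value $101,572.
Year 9: ⌊$101,572 × 125%/10⌋ = $12,696. Book value $88,876.

$88,876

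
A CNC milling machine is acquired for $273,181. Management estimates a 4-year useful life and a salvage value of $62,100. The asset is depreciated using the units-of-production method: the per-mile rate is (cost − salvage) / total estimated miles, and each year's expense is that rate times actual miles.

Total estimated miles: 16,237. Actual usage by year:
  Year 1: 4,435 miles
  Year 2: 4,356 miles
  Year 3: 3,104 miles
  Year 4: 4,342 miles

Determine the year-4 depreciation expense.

$56,446

Depreciable base = $273,181 − $62,100 = $211,081.
Rate = $211,081 / 16,237 miles = $13 per mile.
Year 1: 4,435 × $13 = $57,655. Book value $215,526.
Year 2: 4,356 × $13 = $56,628. Book value $158,898.
Year 3: 3,104 × $13 = $40,352. Book value $118,546.
Year 4: 4,342 × $13 = $56,446. Book value $62,100.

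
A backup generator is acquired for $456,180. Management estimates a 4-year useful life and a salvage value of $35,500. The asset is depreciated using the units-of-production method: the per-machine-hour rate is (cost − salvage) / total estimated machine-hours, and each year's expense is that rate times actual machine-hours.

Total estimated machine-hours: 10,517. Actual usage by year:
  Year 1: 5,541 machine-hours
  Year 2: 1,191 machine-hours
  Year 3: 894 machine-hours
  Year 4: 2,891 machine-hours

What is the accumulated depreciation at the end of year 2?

$269,280

Depreciable base = $456,180 − $35,500 = $420,680.
Rate = $420,680 / 10,517 machine-hours = $40 per machine-hour.
Year 1: 5,541 × $40 = $221,640. Book value $234,540.
Year 2: 1,191 × $40 = $47,640. Book value $186,900.
Accumulated through year 2 = $456,180 − $186,900 = $269,280.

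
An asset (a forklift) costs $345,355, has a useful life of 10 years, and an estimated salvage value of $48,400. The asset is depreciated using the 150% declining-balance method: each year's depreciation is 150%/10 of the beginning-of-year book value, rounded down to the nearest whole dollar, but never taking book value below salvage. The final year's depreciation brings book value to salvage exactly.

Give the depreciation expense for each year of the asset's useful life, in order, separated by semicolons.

$51,803; $44,032; $37,428; $31,813; $27,041; $22,985; $19,537; $16,607; $14,116; $31,593

Depreciable base = $345,355 − $48,400 = $296,955.
Year 1: ⌊$345,355 × 150%/10⌋ = $51,803. Book value $293,552.
Year 2: ⌊$293,552 × 150%/10⌋ = $44,032. Book value $249,520.
Year 3: ⌊$249,520 × 150%/10⌋ = $37,428. Book value $212,092.
Year 4: ⌊$212,092 × 150%/10⌋ = $31,813. Book value $180,279.
Year 5: ⌊$180,279 × 150%/10⌋ = $27,041. Book value $153,238.
Year 6: ⌊$153,238 × 150%/10⌋ = $22,985. Book value $130,253.
Year 7: ⌊$130,253 × 150%/10⌋ = $19,537. Book value $110,716.
Year 8: ⌊$110,716 × 150%/10⌋ = $16,607. Book value $94,109.
Year 9: ⌊$94,109 × 150%/10⌋ = $14,116. Book value $79,993.
Year 10 (final): $79,993 − $48,400 = $31,593. Book value $48,400.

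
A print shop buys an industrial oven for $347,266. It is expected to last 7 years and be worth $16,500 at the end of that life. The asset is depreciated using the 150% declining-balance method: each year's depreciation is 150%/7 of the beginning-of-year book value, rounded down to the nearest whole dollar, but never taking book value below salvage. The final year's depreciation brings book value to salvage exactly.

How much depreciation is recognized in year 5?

Depreciable base = $347,266 − $16,500 = $330,766.
Year 1: ⌊$347,266 × 150%/7⌋ = $74,414. Book value $272,852.
Year 2: ⌊$272,852 × 150%/7⌋ = $58,468. Book value $214,384.
Year 3: ⌊$214,384 × 150%/7⌋ = $45,939. Book value $168,445.
Year 4: ⌊$168,445 × 150%/7⌋ = $36,095. Book value $132,350.
Year 5: ⌊$132,350 × 150%/7⌋ = $28,360. Book value $103,990.

$28,360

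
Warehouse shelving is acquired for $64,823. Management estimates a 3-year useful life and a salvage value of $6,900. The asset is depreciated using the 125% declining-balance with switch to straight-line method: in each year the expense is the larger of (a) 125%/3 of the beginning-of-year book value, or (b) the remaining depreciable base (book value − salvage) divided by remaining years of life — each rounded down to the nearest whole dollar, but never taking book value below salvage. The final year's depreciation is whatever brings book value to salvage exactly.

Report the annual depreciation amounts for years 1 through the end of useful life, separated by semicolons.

Depreciable base = $64,823 − $6,900 = $57,923.
Year 1: DB = ⌊$64,823 × 125%/3⌋ = $27,009; SL = ⌊$57,923/3⌋ = $19,307 → take DB $27,009. Book value $37,814.
Year 2: DB = ⌊$37,814 × 125%/3⌋ = $15,755; SL = ⌊$30,914/2⌋ = $15,457 → take DB $15,755. Book value $22,059.
Year 3 (final): $22,059 − $6,900 = $15,159. Book value $6,900.

$27,009; $15,755; $15,159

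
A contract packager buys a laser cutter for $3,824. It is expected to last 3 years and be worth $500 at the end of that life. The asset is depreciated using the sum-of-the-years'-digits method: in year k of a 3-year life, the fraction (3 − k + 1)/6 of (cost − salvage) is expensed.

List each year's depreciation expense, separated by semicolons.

Depreciable base = $3,824 − $500 = $3,324.
Sum of the years' digits = 3+2+1 = 6.
Year 1: $3,324 × 3/6 = $1,662. Book value $2,162.
Year 2: $3,324 × 2/6 = $1,108. Book value $1,054.
Year 3: $3,324 × 1/6 = $554. Book value $500.

$1,662; $1,108; $554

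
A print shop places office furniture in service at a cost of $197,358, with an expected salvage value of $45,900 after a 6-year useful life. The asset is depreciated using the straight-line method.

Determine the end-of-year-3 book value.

$121,629

Depreciable base = $197,358 − $45,900 = $151,458.
Annual expense = $151,458 / 6 = $25,243.
End of year 1: book value $172,115.
End of year 2: book value $146,872.
End of year 3: book value $121,629.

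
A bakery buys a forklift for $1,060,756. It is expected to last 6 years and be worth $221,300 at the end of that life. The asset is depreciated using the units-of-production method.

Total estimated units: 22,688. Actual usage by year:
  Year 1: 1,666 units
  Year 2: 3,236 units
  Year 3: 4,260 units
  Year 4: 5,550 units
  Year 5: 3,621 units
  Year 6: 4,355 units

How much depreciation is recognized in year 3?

$157,620

Depreciable base = $1,060,756 − $221,300 = $839,456.
Rate = $839,456 / 22,688 units = $37 per unit.
Year 1: 1,666 × $37 = $61,642. Book value $999,114.
Year 2: 3,236 × $37 = $119,732. Book value $879,382.
Year 3: 4,260 × $37 = $157,620. Book value $721,762.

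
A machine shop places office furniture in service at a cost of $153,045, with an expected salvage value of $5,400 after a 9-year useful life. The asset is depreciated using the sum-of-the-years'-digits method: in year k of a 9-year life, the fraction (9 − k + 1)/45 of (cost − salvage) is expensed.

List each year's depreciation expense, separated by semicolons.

$29,529; $26,248; $22,967; $19,686; $16,405; $13,124; $9,843; $6,562; $3,281

Depreciable base = $153,045 − $5,400 = $147,645.
Sum of the years' digits = 9+8+7+6+5+4+3+2+1 = 45.
Year 1: $147,645 × 9/45 = $29,529. Book value $123,516.
Year 2: $147,645 × 8/45 = $26,248. Book value $97,268.
Year 3: $147,645 × 7/45 = $22,967. Book value $74,301.
Year 4: $147,645 × 6/45 = $19,686. Book value $54,615.
Year 5: $147,645 × 5/45 = $16,405. Book value $38,210.
Year 6: $147,645 × 4/45 = $13,124. Book value $25,086.
Year 7: $147,645 × 3/45 = $9,843. Book value $15,243.
Year 8: $147,645 × 2/45 = $6,562. Book value $8,681.
Year 9: $147,645 × 1/45 = $3,281. Book value $5,400.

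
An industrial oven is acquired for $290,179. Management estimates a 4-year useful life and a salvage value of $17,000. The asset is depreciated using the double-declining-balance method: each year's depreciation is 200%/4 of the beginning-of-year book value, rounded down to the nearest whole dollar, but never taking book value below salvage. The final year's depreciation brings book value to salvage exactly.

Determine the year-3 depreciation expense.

Depreciable base = $290,179 − $17,000 = $273,179.
Year 1: ⌊$290,179 × 200%/4⌋ = $145,089. Book value $145,090.
Year 2: ⌊$145,090 × 200%/4⌋ = $72,545. Book value $72,545.
Year 3: ⌊$72,545 × 200%/4⌋ = $36,272. Book value $36,273.

$36,272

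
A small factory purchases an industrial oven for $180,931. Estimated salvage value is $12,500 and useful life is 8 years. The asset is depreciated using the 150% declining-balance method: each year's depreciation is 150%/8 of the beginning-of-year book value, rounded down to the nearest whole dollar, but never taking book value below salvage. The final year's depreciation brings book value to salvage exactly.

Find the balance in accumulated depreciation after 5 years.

Depreciable base = $180,931 − $12,500 = $168,431.
Year 1: ⌊$180,931 × 150%/8⌋ = $33,924. Book value $147,007.
Year 2: ⌊$147,007 × 150%/8⌋ = $27,563. Book value $119,444.
Year 3: ⌊$119,444 × 150%/8⌋ = $22,395. Book value $97,049.
Year 4: ⌊$97,049 × 150%/8⌋ = $18,196. Book value $78,853.
Year 5: ⌊$78,853 × 150%/8⌋ = $14,784. Book value $64,069.
Accumulated through year 5 = $180,931 − $64,069 = $116,862.

$116,862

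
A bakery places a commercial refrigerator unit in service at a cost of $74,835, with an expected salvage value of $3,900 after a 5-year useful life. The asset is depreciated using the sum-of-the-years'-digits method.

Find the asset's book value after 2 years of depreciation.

Depreciable base = $74,835 − $3,900 = $70,935.
Sum of the years' digits = 5+4+3+2+1 = 15.
Year 1: $70,935 × 5/15 = $23,645. Book value $51,190.
Year 2: $70,935 × 4/15 = $18,916. Book value $32,274.

$32,274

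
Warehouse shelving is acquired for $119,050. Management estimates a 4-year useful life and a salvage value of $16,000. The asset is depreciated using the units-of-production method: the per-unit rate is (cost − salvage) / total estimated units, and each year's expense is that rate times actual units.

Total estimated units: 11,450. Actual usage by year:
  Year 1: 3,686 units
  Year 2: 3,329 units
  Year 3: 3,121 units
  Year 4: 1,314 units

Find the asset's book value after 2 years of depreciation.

$55,915

Depreciable base = $119,050 − $16,000 = $103,050.
Rate = $103,050 / 11,450 units = $9 per unit.
Year 1: 3,686 × $9 = $33,174. Book value $85,876.
Year 2: 3,329 × $9 = $29,961. Book value $55,915.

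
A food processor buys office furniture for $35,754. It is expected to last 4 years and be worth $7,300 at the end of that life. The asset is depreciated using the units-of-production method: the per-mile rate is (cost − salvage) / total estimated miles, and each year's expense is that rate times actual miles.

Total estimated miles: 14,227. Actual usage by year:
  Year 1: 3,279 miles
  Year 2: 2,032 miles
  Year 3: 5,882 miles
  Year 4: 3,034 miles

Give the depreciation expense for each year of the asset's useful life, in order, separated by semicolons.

$6,558; $4,064; $11,764; $6,068

Depreciable base = $35,754 − $7,300 = $28,454.
Rate = $28,454 / 14,227 miles = $2 per mile.
Year 1: 3,279 × $2 = $6,558. Book value $29,196.
Year 2: 2,032 × $2 = $4,064. Book value $25,132.
Year 3: 5,882 × $2 = $11,764. Book value $13,368.
Year 4: 3,034 × $2 = $6,068. Book value $7,300.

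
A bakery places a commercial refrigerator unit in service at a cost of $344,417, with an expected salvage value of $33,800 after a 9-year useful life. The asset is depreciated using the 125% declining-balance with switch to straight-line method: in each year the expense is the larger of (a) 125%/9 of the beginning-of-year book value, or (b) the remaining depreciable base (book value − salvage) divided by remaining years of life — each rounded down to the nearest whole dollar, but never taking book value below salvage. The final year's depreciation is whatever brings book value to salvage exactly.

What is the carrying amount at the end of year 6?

Depreciable base = $344,417 − $33,800 = $310,617.
Year 1: DB = ⌊$344,417 × 125%/9⌋ = $47,835; SL = ⌊$310,617/9⌋ = $34,513 → take DB $47,835. Book value $296,582.
Year 2: DB = ⌊$296,582 × 125%/9⌋ = $41,191; SL = ⌊$262,782/8⌋ = $32,847 → take DB $41,191. Book value $255,391.
Year 3: DB = ⌊$255,391 × 125%/9⌋ = $35,470; SL = ⌊$221,591/7⌋ = $31,655 → take DB $35,470. Book value $219,921.
Year 4: DB = ⌊$219,921 × 125%/9⌋ = $30,544; SL = ⌊$186,121/6⌋ = $31,020 → take SL $31,020. Book value $188,901.
Year 5: DB = ⌊$188,901 × 125%/9⌋ = $26,236; SL = ⌊$155,101/5⌋ = $31,020 → take SL $31,020. Book value $157,881.
Year 6: DB = ⌊$157,881 × 125%/9⌋ = $21,927; SL = ⌊$124,081/4⌋ = $31,020 → take SL $31,020. Book value $126,861.

$126,861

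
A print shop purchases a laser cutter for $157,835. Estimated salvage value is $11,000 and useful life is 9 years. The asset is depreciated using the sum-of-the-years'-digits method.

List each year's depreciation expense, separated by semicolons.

Depreciable base = $157,835 − $11,000 = $146,835.
Sum of the years' digits = 9+8+7+6+5+4+3+2+1 = 45.
Year 1: $146,835 × 9/45 = $29,367. Book value $128,468.
Year 2: $146,835 × 8/45 = $26,104. Book value $102,364.
Year 3: $146,835 × 7/45 = $22,841. Book value $79,523.
Year 4: $146,835 × 6/45 = $19,578. Book value $59,945.
Year 5: $146,835 × 5/45 = $16,315. Book value $43,630.
Year 6: $146,835 × 4/45 = $13,052. Book value $30,578.
Year 7: $146,835 × 3/45 = $9,789. Book value $20,789.
Year 8: $146,835 × 2/45 = $6,526. Book value $14,263.
Year 9: $146,835 × 1/45 = $3,263. Book value $11,000.

$29,367; $26,104; $22,841; $19,578; $16,315; $13,052; $9,789; $6,526; $3,263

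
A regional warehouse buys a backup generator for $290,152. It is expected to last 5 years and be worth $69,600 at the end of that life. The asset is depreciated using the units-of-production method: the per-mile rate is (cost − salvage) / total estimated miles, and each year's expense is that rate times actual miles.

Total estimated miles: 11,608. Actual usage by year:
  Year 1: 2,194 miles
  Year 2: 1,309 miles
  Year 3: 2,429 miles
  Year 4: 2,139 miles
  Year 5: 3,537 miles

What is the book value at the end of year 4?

$136,803

Depreciable base = $290,152 − $69,600 = $220,552.
Rate = $220,552 / 11,608 miles = $19 per mile.
Year 1: 2,194 × $19 = $41,686. Book value $248,466.
Year 2: 1,309 × $19 = $24,871. Book value $223,595.
Year 3: 2,429 × $19 = $46,151. Book value $177,444.
Year 4: 2,139 × $19 = $40,641. Book value $136,803.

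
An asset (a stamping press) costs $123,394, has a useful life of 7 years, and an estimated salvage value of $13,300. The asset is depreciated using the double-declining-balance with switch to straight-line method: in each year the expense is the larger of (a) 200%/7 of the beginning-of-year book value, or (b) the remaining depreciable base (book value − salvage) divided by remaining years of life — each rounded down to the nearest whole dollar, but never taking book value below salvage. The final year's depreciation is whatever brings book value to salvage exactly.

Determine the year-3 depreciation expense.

$17,987

Depreciable base = $123,394 − $13,300 = $110,094.
Year 1: DB = ⌊$123,394 × 200%/7⌋ = $35,255; SL = ⌊$110,094/7⌋ = $15,727 → take DB $35,255. Book value $88,139.
Year 2: DB = ⌊$88,139 × 200%/7⌋ = $25,182; SL = ⌊$74,839/6⌋ = $12,473 → take DB $25,182. Book value $62,957.
Year 3: DB = ⌊$62,957 × 200%/7⌋ = $17,987; SL = ⌊$49,657/5⌋ = $9,931 → take DB $17,987. Book value $44,970.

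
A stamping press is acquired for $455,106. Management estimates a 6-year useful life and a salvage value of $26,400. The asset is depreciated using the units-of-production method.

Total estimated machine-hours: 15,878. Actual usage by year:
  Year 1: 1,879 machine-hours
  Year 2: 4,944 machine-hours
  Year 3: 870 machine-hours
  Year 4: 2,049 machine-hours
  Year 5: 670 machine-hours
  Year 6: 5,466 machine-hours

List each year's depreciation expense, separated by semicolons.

$50,733; $133,488; $23,490; $55,323; $18,090; $147,582

Depreciable base = $455,106 − $26,400 = $428,706.
Rate = $428,706 / 15,878 machine-hours = $27 per machine-hour.
Year 1: 1,879 × $27 = $50,733. Book value $404,373.
Year 2: 4,944 × $27 = $133,488. Book value $270,885.
Year 3: 870 × $27 = $23,490. Book value $247,395.
Year 4: 2,049 × $27 = $55,323. Book value $192,072.
Year 5: 670 × $27 = $18,090. Book value $173,982.
Year 6: 5,466 × $27 = $147,582. Book value $26,400.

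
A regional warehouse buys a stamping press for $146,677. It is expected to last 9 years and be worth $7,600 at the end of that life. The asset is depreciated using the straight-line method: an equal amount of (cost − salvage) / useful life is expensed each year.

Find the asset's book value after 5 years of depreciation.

Depreciable base = $146,677 − $7,600 = $139,077.
Annual expense = $139,077 / 9 = $15,453.
End of year 1: book value $131,224.
End of year 2: book value $115,771.
End of year 3: book value $100,318.
End of year 4: book value $84,865.
End of year 5: book value $69,412.

$69,412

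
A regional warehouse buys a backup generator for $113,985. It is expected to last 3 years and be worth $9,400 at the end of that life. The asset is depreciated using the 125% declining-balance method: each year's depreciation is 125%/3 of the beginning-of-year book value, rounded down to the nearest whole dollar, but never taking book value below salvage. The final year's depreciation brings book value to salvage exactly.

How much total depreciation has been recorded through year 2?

$75,198

Depreciable base = $113,985 − $9,400 = $104,585.
Year 1: ⌊$113,985 × 125%/3⌋ = $47,493. Book value $66,492.
Year 2: ⌊$66,492 × 125%/3⌋ = $27,705. Book value $38,787.
Accumulated through year 2 = $113,985 − $38,787 = $75,198.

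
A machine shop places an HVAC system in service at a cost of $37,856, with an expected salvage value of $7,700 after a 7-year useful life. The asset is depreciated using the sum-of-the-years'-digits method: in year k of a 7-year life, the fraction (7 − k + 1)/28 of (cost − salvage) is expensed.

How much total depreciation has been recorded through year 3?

$19,386

Depreciable base = $37,856 − $7,700 = $30,156.
Sum of the years' digits = 7+6+5+4+3+2+1 = 28.
Year 1: $30,156 × 7/28 = $7,539. Book value $30,317.
Year 2: $30,156 × 6/28 = $6,462. Book value $23,855.
Year 3: $30,156 × 5/28 = $5,385. Book value $18,470.
Accumulated through year 3 = $37,856 − $18,470 = $19,386.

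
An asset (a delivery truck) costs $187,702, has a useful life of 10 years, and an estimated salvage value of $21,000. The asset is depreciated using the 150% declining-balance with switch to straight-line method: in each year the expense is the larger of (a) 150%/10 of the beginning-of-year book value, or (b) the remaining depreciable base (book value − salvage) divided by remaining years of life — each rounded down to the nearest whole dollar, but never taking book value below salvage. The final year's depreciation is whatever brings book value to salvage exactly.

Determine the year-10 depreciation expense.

Depreciable base = $187,702 − $21,000 = $166,702.
Year 1: DB = ⌊$187,702 × 150%/10⌋ = $28,155; SL = ⌊$166,702/10⌋ = $16,670 → take DB $28,155. Book value $159,547.
Year 2: DB = ⌊$159,547 × 150%/10⌋ = $23,932; SL = ⌊$138,547/9⌋ = $15,394 → take DB $23,932. Book value $135,615.
Year 3: DB = ⌊$135,615 × 150%/10⌋ = $20,342; SL = ⌊$114,615/8⌋ = $14,326 → take DB $20,342. Book value $115,273.
Year 4: DB = ⌊$115,273 × 150%/10⌋ = $17,290; SL = ⌊$94,273/7⌋ = $13,467 → take DB $17,290. Book value $97,983.
Year 5: DB = ⌊$97,983 × 150%/10⌋ = $14,697; SL = ⌊$76,983/6⌋ = $12,830 → take DB $14,697. Book value $83,286.
Year 6: DB = ⌊$83,286 × 150%/10⌋ = $12,492; SL = ⌊$62,286/5⌋ = $12,457 → take DB $12,492. Book value $70,794.
Year 7: DB = ⌊$70,794 × 150%/10⌋ = $10,619; SL = ⌊$49,794/4⌋ = $12,448 → take SL $12,448. Book value $58,346.
Year 8: DB = ⌊$58,346 × 150%/10⌋ = $8,751; SL = ⌊$37,346/3⌋ = $12,448 → take SL $12,448. Book value $45,898.
Year 9: DB = ⌊$45,898 × 150%/10⌋ = $6,884; SL = ⌊$24,898/2⌋ = $12,449 → take SL $12,449. Book value $33,449.
Year 10 (final): $33,449 − $21,000 = $12,449. Book value $21,000.

$12,449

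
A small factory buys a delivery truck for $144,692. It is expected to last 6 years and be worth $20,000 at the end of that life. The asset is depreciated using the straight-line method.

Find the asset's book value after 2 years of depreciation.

$103,128

Depreciable base = $144,692 − $20,000 = $124,692.
Annual expense = $124,692 / 6 = $20,782.
End of year 1: book value $123,910.
End of year 2: book value $103,128.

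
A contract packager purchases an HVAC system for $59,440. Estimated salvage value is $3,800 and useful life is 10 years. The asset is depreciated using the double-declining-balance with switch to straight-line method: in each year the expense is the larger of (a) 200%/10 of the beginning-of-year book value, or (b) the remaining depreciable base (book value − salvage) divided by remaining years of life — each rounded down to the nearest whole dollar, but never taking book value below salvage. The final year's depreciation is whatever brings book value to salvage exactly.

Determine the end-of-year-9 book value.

$6,690

Depreciable base = $59,440 − $3,800 = $55,640.
Year 1: DB = ⌊$59,440 × 200%/10⌋ = $11,888; SL = ⌊$55,640/10⌋ = $5,564 → take DB $11,888. Book value $47,552.
Year 2: DB = ⌊$47,552 × 200%/10⌋ = $9,510; SL = ⌊$43,752/9⌋ = $4,861 → take DB $9,510. Book value $38,042.
Year 3: DB = ⌊$38,042 × 200%/10⌋ = $7,608; SL = ⌊$34,242/8⌋ = $4,280 → take DB $7,608. Book value $30,434.
Year 4: DB = ⌊$30,434 × 200%/10⌋ = $6,086; SL = ⌊$26,634/7⌋ = $3,804 → take DB $6,086. Book value $24,348.
Year 5: DB = ⌊$24,348 × 200%/10⌋ = $4,869; SL = ⌊$20,548/6⌋ = $3,424 → take DB $4,869. Book value $19,479.
Year 6: DB = ⌊$19,479 × 200%/10⌋ = $3,895; SL = ⌊$15,679/5⌋ = $3,135 → take DB $3,895. Book value $15,584.
Year 7: DB = ⌊$15,584 × 200%/10⌋ = $3,116; SL = ⌊$11,784/4⌋ = $2,946 → take DB $3,116. Book value $12,468.
Year 8: DB = ⌊$12,468 × 200%/10⌋ = $2,493; SL = ⌊$8,668/3⌋ = $2,889 → take SL $2,889. Book value $9,579.
Year 9: DB = ⌊$9,579 × 200%/10⌋ = $1,915; SL = ⌊$5,779/2⌋ = $2,889 → take SL $2,889. Book value $6,690.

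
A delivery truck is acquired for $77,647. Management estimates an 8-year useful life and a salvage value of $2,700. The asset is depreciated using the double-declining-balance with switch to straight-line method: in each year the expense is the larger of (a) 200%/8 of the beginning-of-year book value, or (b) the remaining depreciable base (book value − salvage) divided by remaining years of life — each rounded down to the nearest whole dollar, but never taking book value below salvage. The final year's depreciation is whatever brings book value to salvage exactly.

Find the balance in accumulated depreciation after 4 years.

$53,078

Depreciable base = $77,647 − $2,700 = $74,947.
Year 1: DB = ⌊$77,647 × 200%/8⌋ = $19,411; SL = ⌊$74,947/8⌋ = $9,368 → take DB $19,411. Book value $58,236.
Year 2: DB = ⌊$58,236 × 200%/8⌋ = $14,559; SL = ⌊$55,536/7⌋ = $7,933 → take DB $14,559. Book value $43,677.
Year 3: DB = ⌊$43,677 × 200%/8⌋ = $10,919; SL = ⌊$40,977/6⌋ = $6,829 → take DB $10,919. Book value $32,758.
Year 4: DB = ⌊$32,758 × 200%/8⌋ = $8,189; SL = ⌊$30,058/5⌋ = $6,011 → take DB $8,189. Book value $24,569.
Accumulated through year 4 = $77,647 − $24,569 = $53,078.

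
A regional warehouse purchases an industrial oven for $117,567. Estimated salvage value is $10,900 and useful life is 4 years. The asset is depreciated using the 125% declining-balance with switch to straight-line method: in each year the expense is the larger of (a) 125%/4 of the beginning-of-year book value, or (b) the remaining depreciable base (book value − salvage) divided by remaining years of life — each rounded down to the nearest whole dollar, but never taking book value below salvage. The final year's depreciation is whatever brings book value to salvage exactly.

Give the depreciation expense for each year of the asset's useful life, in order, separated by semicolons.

$36,739; $25,258; $22,335; $22,335

Depreciable base = $117,567 − $10,900 = $106,667.
Year 1: DB = ⌊$117,567 × 125%/4⌋ = $36,739; SL = ⌊$106,667/4⌋ = $26,666 → take DB $36,739. Book value $80,828.
Year 2: DB = ⌊$80,828 × 125%/4⌋ = $25,258; SL = ⌊$69,928/3⌋ = $23,309 → take DB $25,258. Book value $55,570.
Year 3: DB = ⌊$55,570 × 125%/4⌋ = $17,365; SL = ⌊$44,670/2⌋ = $22,335 → take SL $22,335. Book value $33,235.
Year 4 (final): $33,235 − $10,900 = $22,335. Book value $10,900.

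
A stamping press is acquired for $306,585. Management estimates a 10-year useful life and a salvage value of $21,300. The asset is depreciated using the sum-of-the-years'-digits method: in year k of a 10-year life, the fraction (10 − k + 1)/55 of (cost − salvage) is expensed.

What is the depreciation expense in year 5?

Depreciable base = $306,585 − $21,300 = $285,285.
Sum of the years' digits = 10+9+8+7+6+5+4+3+2+1 = 55.
Year 1: $285,285 × 10/55 = $51,870. Book value $254,715.
Year 2: $285,285 × 9/55 = $46,683. Book value $208,032.
Year 3: $285,285 × 8/55 = $41,496. Book value $166,536.
Year 4: $285,285 × 7/55 = $36,309. Book value $130,227.
Year 5: $285,285 × 6/55 = $31,122. Book value $99,105.

$31,122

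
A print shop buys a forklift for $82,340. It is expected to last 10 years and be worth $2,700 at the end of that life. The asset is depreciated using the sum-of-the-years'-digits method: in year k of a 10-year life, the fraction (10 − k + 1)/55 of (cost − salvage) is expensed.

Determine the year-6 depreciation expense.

Depreciable base = $82,340 − $2,700 = $79,640.
Sum of the years' digits = 10+9+8+7+6+5+4+3+2+1 = 55.
Year 1: $79,640 × 10/55 = $14,480. Book value $67,860.
Year 2: $79,640 × 9/55 = $13,032. Book value $54,828.
Year 3: $79,640 × 8/55 = $11,584. Book value $43,244.
Year 4: $79,640 × 7/55 = $10,136. Book value $33,108.
Year 5: $79,640 × 6/55 = $8,688. Book value $24,420.
Year 6: $79,640 × 5/55 = $7,240. Book value $17,180.

$7,240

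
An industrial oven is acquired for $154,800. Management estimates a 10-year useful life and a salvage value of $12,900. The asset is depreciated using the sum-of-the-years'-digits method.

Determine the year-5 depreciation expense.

$15,480

Depreciable base = $154,800 − $12,900 = $141,900.
Sum of the years' digits = 10+9+8+7+6+5+4+3+2+1 = 55.
Year 1: $141,900 × 10/55 = $25,800. Book value $129,000.
Year 2: $141,900 × 9/55 = $23,220. Book value $105,780.
Year 3: $141,900 × 8/55 = $20,640. Book value $85,140.
Year 4: $141,900 × 7/55 = $18,060. Book value $67,080.
Year 5: $141,900 × 6/55 = $15,480. Book value $51,600.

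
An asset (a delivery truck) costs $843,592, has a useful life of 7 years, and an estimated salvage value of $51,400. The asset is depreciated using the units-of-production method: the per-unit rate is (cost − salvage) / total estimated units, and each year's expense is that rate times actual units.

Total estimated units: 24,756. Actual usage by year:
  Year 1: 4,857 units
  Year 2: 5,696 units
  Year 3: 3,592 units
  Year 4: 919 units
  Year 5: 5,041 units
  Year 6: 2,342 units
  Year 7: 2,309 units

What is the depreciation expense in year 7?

Depreciable base = $843,592 − $51,400 = $792,192.
Rate = $792,192 / 24,756 units = $32 per unit.
Year 1: 4,857 × $32 = $155,424. Book value $688,168.
Year 2: 5,696 × $32 = $182,272. Book value $505,896.
Year 3: 3,592 × $32 = $114,944. Book value $390,952.
Year 4: 919 × $32 = $29,408. Book value $361,544.
Year 5: 5,041 × $32 = $161,312. Book value $200,232.
Year 6: 2,342 × $32 = $74,944. Book value $125,288.
Year 7: 2,309 × $32 = $73,888. Book value $51,400.

$73,888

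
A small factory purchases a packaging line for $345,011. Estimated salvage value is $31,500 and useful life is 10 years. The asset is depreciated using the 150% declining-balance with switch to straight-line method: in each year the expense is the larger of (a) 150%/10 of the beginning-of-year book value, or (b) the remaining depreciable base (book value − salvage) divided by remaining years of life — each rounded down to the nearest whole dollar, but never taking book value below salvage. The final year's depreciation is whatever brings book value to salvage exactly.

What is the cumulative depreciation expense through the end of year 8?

$264,877

Depreciable base = $345,011 − $31,500 = $313,511.
Year 1: DB = ⌊$345,011 × 150%/10⌋ = $51,751; SL = ⌊$313,511/10⌋ = $31,351 → take DB $51,751. Book value $293,260.
Year 2: DB = ⌊$293,260 × 150%/10⌋ = $43,989; SL = ⌊$261,760/9⌋ = $29,084 → take DB $43,989. Book value $249,271.
Year 3: DB = ⌊$249,271 × 150%/10⌋ = $37,390; SL = ⌊$217,771/8⌋ = $27,221 → take DB $37,390. Book value $211,881.
Year 4: DB = ⌊$211,881 × 150%/10⌋ = $31,782; SL = ⌊$180,381/7⌋ = $25,768 → take DB $31,782. Book value $180,099.
Year 5: DB = ⌊$180,099 × 150%/10⌋ = $27,014; SL = ⌊$148,599/6⌋ = $24,766 → take DB $27,014. Book value $153,085.
Year 6: DB = ⌊$153,085 × 150%/10⌋ = $22,962; SL = ⌊$121,585/5⌋ = $24,317 → take SL $24,317. Book value $128,768.
Year 7: DB = ⌊$128,768 × 150%/10⌋ = $19,315; SL = ⌊$97,268/4⌋ = $24,317 → take SL $24,317. Book value $104,451.
Year 8: DB = ⌊$104,451 × 150%/10⌋ = $15,667; SL = ⌊$72,951/3⌋ = $24,317 → take SL $24,317. Book value $80,134.
Accumulated through year 8 = $345,011 − $80,134 = $264,877.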